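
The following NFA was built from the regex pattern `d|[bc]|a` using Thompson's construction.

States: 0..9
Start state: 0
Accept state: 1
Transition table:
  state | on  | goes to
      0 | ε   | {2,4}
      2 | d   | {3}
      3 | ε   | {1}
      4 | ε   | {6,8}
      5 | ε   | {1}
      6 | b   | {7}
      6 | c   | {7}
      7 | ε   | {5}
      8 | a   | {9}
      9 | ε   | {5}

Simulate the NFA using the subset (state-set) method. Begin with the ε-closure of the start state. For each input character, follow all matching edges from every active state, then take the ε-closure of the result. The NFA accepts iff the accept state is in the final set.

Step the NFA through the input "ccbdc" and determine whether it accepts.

start: ε-closure({0}) = {0,2,4,6,8}
'c' @ 1: {1,5,7}  (accept∈set)
'c' @ 2: {}  — no active states
rest 'bdc' ignored (set empty)
after full input: {}  (accept=1 not in)

Answer: REJECT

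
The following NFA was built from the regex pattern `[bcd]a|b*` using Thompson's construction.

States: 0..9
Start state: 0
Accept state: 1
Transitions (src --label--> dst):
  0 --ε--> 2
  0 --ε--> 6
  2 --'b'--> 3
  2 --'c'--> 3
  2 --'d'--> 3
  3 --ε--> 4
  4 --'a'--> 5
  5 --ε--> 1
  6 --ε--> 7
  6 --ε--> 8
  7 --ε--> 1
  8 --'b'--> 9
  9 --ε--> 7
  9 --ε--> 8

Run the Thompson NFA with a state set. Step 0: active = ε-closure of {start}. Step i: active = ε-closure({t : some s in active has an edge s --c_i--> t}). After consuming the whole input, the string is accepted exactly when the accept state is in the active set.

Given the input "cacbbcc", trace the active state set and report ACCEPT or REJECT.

start: ε-closure({0}) = {0,1,2,6,7,8}
'c' @ 1: {3,4}
'a' @ 2: {1,5}  ✓accept
'c' @ 3: {}  — no active states
rest 'bbcc' ignored (set empty)
end set {} — state 1 not in

Answer: REJECT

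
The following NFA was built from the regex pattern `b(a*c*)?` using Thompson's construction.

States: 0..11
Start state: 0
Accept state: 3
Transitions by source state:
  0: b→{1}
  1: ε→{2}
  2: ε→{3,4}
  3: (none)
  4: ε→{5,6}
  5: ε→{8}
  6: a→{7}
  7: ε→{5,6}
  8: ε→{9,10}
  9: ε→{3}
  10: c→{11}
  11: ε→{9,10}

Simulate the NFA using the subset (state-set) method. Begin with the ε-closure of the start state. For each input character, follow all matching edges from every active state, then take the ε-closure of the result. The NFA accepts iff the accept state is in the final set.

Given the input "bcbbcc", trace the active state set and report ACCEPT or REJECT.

start: ε-closure({0}) = {0}
'b' @ 1: {1,2,3,4,5,6,8,9,10}  (accept∈set)
'c' @ 2: {3,9,10,11}  (accept∈set)
'b' @ 3: {}  — state set empty
rest 'bcc' ignored (set empty)
final: {}; accept 3 not in set

Answer: REJECT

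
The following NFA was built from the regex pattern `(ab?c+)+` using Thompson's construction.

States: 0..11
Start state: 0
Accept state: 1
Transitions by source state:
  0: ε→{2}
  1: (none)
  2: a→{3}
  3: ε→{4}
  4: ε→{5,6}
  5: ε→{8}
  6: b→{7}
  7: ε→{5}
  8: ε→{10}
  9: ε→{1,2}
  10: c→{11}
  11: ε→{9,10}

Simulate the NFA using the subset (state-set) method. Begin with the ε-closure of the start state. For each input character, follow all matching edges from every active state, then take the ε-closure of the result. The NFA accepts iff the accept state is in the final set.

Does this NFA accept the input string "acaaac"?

start: ε-closure({0}) = {0,2}
'a' @ 1: {3,4,5,6,8,10}
'c' @ 2: {1,2,9,10,11}  ✓accept
'a' @ 3: {3,4,5,6,8,10}
'a' @ 4: {}  — dead — no transitions
rest 'ac' ignored (set empty)
end set {} — state 1 not in

Answer: REJECT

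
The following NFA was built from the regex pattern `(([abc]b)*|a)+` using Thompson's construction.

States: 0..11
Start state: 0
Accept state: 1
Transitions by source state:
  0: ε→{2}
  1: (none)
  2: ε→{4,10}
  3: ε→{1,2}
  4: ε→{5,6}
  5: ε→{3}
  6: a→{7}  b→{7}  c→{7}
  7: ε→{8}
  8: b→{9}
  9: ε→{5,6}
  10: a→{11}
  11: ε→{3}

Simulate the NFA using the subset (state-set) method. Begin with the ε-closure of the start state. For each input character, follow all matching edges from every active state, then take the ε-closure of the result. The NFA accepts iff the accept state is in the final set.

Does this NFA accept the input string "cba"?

Answer: ACCEPT

Steps:
start: ε-closure({0}) = {0,1,2,3,4,5,6,10}
'c' @ 1: {7,8}
'b' @ 2: {1,2,3,4,5,6,9,10}  (accept∈set)
'a' @ 3: {1,2,3,4,5,6,7,8,10,11}  (accept∈set)
after full input: {1,2,3,4,5,6,7,8,10,11}  (accept=1 in)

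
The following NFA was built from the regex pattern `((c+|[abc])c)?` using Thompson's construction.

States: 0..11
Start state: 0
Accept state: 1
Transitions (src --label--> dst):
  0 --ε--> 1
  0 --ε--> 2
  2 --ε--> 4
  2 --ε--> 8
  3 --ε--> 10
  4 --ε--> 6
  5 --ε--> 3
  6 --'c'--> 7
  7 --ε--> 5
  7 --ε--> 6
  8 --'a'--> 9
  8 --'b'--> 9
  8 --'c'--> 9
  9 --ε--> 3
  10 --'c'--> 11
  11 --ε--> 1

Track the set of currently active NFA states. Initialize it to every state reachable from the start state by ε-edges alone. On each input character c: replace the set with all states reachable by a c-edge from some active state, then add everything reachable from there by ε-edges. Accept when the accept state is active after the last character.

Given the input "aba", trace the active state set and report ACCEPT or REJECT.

Answer: REJECT

Trace:
S₀ = ε-closure({0}) = {0,1,2,4,6,8}
'a' @ 1: {3,9,10}
'b' @ 2: {}  — no active states
rest 'a' ignored (set empty)
end set {} — state 1 not in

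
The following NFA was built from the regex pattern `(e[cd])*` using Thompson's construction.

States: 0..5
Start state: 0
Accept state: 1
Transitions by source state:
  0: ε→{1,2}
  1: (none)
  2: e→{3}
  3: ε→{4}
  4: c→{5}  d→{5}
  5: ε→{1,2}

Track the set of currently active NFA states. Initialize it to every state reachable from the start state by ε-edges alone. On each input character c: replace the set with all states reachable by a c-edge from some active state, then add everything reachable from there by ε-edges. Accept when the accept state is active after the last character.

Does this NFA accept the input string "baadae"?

Answer: REJECT

Steps:
initial (ε-close {0}): {0,1,2}
'b' @ 1: {}  — state set empty
rest 'aadae' ignored (set empty)
after full input: {}  (accept=1 not in)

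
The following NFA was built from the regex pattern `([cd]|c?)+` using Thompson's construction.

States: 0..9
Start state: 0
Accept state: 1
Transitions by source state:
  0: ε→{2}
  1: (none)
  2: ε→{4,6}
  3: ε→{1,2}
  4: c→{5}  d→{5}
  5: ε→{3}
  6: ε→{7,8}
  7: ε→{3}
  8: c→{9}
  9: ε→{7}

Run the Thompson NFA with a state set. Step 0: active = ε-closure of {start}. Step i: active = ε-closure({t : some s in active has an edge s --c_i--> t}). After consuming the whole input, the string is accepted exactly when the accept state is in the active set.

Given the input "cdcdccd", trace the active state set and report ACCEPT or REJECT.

initial (ε-close {0}): {0,1,2,3,4,6,7,8}
'c' @ 1: {1,2,3,4,5,6,7,8,9}  (accept∈set)
'd' @ 2: {1,2,3,4,5,6,7,8}  (accept∈set)
'c' @ 3: {1,2,3,4,5,6,7,8,9}  (accept∈set)
'd' @ 4: {1,2,3,4,5,6,7,8}  (accept∈set)
'c' @ 5: {1,2,3,4,5,6,7,8,9}  (accept∈set)
'c' @ 6: {1,2,3,4,5,6,7,8,9}  (accept∈set)
'd' @ 7: {1,2,3,4,5,6,7,8}  (accept∈set)
end set {1,2,3,4,5,6,7,8} — state 1 in

Answer: ACCEPT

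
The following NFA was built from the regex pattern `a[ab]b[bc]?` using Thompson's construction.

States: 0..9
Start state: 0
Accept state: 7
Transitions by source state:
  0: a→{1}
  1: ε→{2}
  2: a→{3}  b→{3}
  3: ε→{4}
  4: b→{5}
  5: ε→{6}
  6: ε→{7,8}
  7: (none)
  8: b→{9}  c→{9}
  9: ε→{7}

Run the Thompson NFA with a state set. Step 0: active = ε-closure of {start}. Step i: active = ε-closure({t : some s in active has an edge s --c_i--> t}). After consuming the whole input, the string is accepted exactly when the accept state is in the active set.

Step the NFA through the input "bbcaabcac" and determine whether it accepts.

S₀ = ε-closure({0}) = {0}
'b' @ 1: {}  — no active states
rest 'bcaabcac' ignored (set empty)
end set {} — state 7 not in

Answer: REJECT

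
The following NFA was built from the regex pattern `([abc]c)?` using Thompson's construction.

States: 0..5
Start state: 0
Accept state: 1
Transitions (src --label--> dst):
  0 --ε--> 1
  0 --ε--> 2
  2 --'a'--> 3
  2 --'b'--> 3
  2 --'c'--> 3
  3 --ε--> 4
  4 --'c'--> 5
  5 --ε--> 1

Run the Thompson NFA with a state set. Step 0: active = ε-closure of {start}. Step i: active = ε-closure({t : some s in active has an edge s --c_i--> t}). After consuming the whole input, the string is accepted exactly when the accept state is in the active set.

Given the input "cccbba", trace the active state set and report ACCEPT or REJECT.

start: ε-closure({0}) = {0,1,2}
'c' @ 1: {3,4}
'c' @ 2: {1,5}  ✓accept
'c' @ 3: {}  — no active states
rest 'bba' ignored (set empty)
final: {}; accept 1 not in set

Answer: REJECT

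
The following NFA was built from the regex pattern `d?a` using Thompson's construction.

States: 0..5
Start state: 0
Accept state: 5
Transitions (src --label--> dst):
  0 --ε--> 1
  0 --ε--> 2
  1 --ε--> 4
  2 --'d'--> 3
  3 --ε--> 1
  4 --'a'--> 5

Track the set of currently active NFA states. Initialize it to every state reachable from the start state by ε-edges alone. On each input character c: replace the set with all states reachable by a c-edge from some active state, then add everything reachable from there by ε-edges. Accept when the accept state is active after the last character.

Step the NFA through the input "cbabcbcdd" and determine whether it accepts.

Answer: REJECT

Derivation:
start: ε-closure({0}) = {0,1,2,4}
'c' @ 1: {}  — dead — no transitions
rest 'babcbcdd' ignored (set empty)
end set {} — state 5 not in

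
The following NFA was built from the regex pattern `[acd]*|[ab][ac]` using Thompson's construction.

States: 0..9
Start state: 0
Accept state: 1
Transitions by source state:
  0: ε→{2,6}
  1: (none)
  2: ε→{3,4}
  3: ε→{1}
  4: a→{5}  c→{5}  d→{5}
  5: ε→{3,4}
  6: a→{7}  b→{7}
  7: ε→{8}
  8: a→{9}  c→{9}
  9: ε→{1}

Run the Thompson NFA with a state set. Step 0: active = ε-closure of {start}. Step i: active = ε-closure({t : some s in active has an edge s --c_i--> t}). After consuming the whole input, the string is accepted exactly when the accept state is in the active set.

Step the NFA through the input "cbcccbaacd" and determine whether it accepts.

Answer: REJECT

Steps:
S₀ = ε-closure({0}) = {0,1,2,3,4,6}
'c' @ 1: {1,3,4,5}  ✓accept
'b' @ 2: {}  — no active states
rest 'cccbaacd' ignored (set empty)
end set {} — state 1 not in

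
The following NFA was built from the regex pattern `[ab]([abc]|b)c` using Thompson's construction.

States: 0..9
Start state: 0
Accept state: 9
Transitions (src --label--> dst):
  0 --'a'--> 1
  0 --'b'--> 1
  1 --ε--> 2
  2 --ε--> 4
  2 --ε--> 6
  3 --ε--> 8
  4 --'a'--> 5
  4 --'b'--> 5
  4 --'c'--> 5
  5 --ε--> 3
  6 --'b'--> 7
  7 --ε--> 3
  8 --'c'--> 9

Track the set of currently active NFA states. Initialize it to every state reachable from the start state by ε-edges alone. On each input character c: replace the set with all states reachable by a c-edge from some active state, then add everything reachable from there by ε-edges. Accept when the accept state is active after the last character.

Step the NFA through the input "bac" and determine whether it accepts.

initial (ε-close {0}): {0}
'b' @ 1: {1,2,4,6}
'a' @ 2: {3,5,8}
'c' @ 3: {9}  (accept∈set)
end set {9} — state 9 in

Answer: ACCEPT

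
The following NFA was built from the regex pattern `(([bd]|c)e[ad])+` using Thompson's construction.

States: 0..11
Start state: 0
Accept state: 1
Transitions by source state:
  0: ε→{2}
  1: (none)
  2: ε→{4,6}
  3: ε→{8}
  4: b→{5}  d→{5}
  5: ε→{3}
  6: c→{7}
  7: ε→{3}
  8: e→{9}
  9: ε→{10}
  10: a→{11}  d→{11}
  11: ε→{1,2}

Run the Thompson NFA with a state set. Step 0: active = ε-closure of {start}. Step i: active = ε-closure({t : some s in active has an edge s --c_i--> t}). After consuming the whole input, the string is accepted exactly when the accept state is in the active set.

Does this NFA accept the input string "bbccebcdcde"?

Answer: REJECT

Derivation:
initial (ε-close {0}): {0,2,4,6}
'b' @ 1: {3,5,8}
'b' @ 2: {}  — dead — no transitions
rest 'ccebcdcde' ignored (set empty)
after full input: {}  (accept=1 not in)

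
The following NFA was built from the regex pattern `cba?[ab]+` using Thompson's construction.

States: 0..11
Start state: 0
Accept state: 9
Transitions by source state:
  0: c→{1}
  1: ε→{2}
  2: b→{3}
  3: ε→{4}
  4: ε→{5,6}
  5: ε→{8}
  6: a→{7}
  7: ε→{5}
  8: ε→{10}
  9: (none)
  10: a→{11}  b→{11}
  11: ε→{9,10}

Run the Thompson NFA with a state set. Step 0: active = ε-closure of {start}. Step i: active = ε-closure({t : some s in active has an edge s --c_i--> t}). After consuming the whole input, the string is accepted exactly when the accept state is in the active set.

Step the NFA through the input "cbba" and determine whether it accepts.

Answer: ACCEPT

Trace:
initial (ε-close {0}): {0}
'c' @ 1: {1,2}
'b' @ 2: {3,4,5,6,8,10}
'b' @ 3: {9,10,11}  ✓accept
'a' @ 4: {9,10,11}  ✓accept
end set {9,10,11} — state 9 in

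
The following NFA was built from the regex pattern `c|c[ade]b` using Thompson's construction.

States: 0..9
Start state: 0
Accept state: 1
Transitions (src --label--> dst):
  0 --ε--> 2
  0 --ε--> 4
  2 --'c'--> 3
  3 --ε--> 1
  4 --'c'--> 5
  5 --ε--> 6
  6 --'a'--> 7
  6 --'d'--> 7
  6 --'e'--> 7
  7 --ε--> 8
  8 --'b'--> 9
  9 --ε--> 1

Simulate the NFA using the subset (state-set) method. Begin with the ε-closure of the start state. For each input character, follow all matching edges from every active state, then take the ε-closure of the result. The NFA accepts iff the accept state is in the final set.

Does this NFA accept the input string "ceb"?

start: ε-closure({0}) = {0,2,4}
'c' @ 1: {1,3,5,6}  ✓accept
'e' @ 2: {7,8}
'b' @ 3: {1,9}  ✓accept
end set {1,9} — state 1 in

Answer: ACCEPT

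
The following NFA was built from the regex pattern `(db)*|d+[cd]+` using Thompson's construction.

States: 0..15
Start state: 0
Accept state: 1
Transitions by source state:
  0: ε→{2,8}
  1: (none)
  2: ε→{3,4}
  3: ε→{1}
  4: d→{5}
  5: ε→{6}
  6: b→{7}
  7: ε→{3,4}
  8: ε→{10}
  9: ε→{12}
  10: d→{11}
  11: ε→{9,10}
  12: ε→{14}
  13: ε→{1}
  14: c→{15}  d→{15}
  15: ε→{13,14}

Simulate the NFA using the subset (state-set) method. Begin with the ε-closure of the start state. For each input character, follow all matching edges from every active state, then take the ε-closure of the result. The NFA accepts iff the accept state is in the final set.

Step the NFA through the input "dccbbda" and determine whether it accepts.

Answer: REJECT

Derivation:
initial (ε-close {0}): {0,1,2,3,4,8,10}
'd' @ 1: {5,6,9,10,11,12,14}
'c' @ 2: {1,13,14,15}  [accepting]
'c' @ 3: {1,13,14,15}  [accepting]
'b' @ 4: {}  — dead — no transitions
rest 'bda' ignored (set empty)
end set {} — state 1 not in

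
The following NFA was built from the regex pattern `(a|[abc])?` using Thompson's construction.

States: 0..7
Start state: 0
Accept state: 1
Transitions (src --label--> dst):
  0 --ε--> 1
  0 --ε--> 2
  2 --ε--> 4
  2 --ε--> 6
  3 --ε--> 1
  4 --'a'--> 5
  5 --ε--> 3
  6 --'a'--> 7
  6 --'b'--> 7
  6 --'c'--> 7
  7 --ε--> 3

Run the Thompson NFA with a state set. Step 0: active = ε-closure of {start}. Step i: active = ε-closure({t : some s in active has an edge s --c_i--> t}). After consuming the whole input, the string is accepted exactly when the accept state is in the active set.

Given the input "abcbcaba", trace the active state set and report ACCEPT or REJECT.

S₀ = ε-closure({0}) = {0,1,2,4,6}
'a' @ 1: {1,3,5,7}  (accept∈set)
'b' @ 2: {}  — no active states
rest 'cbcaba' ignored (set empty)
final: {}; accept 1 not in set

Answer: REJECT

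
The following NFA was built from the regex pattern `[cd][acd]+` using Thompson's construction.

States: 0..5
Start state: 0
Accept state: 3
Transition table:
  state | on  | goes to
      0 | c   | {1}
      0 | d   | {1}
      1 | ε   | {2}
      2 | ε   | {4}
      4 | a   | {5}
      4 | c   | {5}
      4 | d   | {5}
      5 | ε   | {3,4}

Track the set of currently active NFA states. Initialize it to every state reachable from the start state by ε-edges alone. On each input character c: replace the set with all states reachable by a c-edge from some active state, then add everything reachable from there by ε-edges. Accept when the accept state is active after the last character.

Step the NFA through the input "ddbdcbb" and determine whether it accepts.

Answer: REJECT

Steps:
S₀ = ε-closure({0}) = {0}
'd' @ 1: {1,2,4}
'd' @ 2: {3,4,5}  [accepting]
'b' @ 3: {}  — dead — no transitions
rest 'dcbb' ignored (set empty)
final: {}; accept 3 not in set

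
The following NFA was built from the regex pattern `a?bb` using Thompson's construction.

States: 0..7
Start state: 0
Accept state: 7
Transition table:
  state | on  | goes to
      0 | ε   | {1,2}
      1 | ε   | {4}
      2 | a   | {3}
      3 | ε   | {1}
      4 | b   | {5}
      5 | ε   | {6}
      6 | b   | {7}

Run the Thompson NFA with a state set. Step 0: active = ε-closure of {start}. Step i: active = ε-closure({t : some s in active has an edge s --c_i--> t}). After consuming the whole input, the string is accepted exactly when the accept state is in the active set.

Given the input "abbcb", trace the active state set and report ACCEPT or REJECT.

S₀ = ε-closure({0}) = {0,1,2,4}
'a' @ 1: {1,3,4}
'b' @ 2: {5,6}
'b' @ 3: {7}  (accept∈set)
'c' @ 4: {}  — no active states
rest 'b' ignored (set empty)
end set {} — state 7 not in

Answer: REJECT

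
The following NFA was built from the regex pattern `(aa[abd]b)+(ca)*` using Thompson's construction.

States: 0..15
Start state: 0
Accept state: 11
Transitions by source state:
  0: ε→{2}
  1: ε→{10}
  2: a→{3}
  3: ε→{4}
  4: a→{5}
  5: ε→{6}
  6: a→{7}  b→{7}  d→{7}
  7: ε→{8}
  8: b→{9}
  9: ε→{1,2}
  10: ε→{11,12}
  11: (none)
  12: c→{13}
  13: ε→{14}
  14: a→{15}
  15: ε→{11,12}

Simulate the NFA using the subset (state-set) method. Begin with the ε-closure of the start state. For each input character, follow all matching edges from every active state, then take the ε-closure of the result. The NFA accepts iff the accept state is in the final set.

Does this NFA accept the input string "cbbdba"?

initial (ε-close {0}): {0,2}
'c' @ 1: {}  — no active states
rest 'bbdba' ignored (set empty)
end set {} — state 11 not in

Answer: REJECT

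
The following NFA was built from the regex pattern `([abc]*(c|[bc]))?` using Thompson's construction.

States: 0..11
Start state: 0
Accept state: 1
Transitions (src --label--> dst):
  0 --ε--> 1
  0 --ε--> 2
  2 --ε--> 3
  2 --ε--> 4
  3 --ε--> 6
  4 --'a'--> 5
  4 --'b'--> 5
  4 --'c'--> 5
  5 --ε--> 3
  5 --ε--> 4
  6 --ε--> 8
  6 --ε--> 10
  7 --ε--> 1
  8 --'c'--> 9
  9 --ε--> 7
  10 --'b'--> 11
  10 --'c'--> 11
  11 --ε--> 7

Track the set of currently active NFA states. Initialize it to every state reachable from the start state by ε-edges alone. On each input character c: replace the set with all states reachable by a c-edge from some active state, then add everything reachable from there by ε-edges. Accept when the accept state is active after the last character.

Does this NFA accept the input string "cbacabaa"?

Answer: REJECT

Trace:
start: ε-closure({0}) = {0,1,2,3,4,6,8,10}
'c' @ 1: {1,3,4,5,6,7,8,9,10,11}  (accept∈set)
'b' @ 2: {1,3,4,5,6,7,8,10,11}  (accept∈set)
'a' @ 3: {3,4,5,6,8,10}
'c' @ 4: {1,3,4,5,6,7,8,9,10,11}  (accept∈set)
'a' @ 5: {3,4,5,6,8,10}
'b' @ 6: {1,3,4,5,6,7,8,10,11}  (accept∈set)
'a' @ 7: {3,4,5,6,8,10}
'a' @ 8: {3,4,5,6,8,10}
after full input: {3,4,5,6,8,10}  (accept=1 not in)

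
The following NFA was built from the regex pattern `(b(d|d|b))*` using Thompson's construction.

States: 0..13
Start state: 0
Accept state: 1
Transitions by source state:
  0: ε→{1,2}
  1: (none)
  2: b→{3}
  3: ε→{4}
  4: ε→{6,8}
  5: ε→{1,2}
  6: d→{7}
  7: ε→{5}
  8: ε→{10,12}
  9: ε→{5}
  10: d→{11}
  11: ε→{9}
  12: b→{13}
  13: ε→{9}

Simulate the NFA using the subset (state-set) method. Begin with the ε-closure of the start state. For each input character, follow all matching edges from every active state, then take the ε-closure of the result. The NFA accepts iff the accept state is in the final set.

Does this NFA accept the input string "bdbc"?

S₀ = ε-closure({0}) = {0,1,2}
'b' @ 1: {3,4,6,8,10,12}
'd' @ 2: {1,2,5,7,9,11}  ✓accept
'b' @ 3: {3,4,6,8,10,12}
'c' @ 4: {}  — state set empty
final: {}; accept 1 not in set

Answer: REJECT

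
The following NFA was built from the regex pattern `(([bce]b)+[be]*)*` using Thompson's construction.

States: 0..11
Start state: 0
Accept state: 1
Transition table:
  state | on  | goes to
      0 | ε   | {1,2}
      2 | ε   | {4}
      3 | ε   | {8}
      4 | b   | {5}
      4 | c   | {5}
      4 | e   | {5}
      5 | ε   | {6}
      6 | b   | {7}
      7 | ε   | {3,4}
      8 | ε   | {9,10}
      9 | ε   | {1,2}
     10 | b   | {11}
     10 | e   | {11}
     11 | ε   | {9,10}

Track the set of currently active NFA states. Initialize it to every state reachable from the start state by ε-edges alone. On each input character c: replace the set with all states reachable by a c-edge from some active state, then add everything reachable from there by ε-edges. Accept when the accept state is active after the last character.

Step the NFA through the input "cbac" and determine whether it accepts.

S₀ = ε-closure({0}) = {0,1,2,4}
'c' @ 1: {5,6}
'b' @ 2: {1,2,3,4,7,8,9,10}  ✓accept
'a' @ 3: {}  — state set empty
rest 'c' ignored (set empty)
final: {}; accept 1 not in set

Answer: REJECT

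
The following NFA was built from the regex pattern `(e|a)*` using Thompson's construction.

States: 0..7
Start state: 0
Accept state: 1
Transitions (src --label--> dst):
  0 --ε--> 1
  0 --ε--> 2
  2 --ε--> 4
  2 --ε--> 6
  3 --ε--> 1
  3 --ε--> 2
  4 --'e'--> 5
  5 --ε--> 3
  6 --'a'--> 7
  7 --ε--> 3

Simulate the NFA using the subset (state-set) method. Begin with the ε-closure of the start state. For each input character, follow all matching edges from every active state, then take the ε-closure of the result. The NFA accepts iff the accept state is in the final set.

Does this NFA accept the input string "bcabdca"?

Answer: REJECT

Derivation:
start: ε-closure({0}) = {0,1,2,4,6}
'b' @ 1: {}  — no active states
rest 'cabdca' ignored (set empty)
end set {} — state 1 not in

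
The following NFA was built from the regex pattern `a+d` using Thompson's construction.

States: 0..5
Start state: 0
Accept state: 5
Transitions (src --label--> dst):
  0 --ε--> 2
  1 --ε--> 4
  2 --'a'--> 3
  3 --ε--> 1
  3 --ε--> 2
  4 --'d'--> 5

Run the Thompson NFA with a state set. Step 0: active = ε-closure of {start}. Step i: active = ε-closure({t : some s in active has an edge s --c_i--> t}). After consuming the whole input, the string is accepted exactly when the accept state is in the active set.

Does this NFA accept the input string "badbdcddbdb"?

Answer: REJECT

Trace:
initial (ε-close {0}): {0,2}
'b' @ 1: {}  — state set empty
rest 'adbdcddbdb' ignored (set empty)
after full input: {}  (accept=5 not in)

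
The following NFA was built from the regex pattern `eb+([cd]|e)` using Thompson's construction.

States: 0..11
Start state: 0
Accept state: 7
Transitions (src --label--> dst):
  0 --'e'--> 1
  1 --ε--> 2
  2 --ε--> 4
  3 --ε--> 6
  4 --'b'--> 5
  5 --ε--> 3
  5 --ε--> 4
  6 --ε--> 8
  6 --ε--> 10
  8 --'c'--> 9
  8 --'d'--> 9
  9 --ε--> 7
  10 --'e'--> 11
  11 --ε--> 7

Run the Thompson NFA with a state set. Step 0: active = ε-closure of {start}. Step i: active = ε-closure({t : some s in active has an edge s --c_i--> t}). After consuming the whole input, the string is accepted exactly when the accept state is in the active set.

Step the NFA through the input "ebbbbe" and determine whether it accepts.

Answer: ACCEPT

Derivation:
start: ε-closure({0}) = {0}
'e' @ 1: {1,2,4}
'b' @ 2: {3,4,5,6,8,10}
'b' @ 3: {3,4,5,6,8,10}
'b' @ 4: {3,4,5,6,8,10}
'b' @ 5: {3,4,5,6,8,10}
'e' @ 6: {7,11}  ✓accept
end set {7,11} — state 7 in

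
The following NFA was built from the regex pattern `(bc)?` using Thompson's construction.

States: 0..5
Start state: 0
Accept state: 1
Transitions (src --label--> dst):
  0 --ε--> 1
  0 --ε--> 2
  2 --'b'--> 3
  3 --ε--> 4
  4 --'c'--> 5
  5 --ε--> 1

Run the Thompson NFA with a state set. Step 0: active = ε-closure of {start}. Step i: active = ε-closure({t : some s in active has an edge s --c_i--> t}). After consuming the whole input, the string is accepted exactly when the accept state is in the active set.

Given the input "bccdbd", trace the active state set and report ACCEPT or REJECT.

Answer: REJECT

Derivation:
initial (ε-close {0}): {0,1,2}
'b' @ 1: {3,4}
'c' @ 2: {1,5}  (accept∈set)
'c' @ 3: {}  — dead — no transitions
rest 'dbd' ignored (set empty)
end set {} — state 1 not in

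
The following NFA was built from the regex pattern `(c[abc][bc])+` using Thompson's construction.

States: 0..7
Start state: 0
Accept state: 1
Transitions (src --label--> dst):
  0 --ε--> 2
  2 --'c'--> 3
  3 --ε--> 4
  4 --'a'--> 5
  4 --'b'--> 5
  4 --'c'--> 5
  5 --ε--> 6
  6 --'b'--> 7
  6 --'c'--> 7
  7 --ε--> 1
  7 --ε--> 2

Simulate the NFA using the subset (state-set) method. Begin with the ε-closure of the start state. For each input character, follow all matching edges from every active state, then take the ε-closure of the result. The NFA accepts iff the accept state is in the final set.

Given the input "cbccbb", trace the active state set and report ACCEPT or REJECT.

initial (ε-close {0}): {0,2}
'c' @ 1: {3,4}
'b' @ 2: {5,6}
'c' @ 3: {1,2,7}  (accept∈set)
'c' @ 4: {3,4}
'b' @ 5: {5,6}
'b' @ 6: {1,2,7}  (accept∈set)
end set {1,2,7} — state 1 in

Answer: ACCEPT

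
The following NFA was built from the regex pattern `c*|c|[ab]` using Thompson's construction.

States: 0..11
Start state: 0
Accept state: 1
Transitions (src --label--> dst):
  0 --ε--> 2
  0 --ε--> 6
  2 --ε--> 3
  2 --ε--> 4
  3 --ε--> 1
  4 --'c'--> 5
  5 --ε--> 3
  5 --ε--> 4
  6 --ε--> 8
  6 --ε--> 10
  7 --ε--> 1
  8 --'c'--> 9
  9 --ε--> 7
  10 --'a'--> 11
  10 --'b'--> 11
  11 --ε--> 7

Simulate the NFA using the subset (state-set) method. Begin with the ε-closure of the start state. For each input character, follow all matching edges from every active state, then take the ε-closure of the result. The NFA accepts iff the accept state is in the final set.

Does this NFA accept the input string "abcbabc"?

S₀ = ε-closure({0}) = {0,1,2,3,4,6,8,10}
'a' @ 1: {1,7,11}  (accept∈set)
'b' @ 2: {}  — state set empty
rest 'cbabc' ignored (set empty)
end set {} — state 1 not in

Answer: REJECT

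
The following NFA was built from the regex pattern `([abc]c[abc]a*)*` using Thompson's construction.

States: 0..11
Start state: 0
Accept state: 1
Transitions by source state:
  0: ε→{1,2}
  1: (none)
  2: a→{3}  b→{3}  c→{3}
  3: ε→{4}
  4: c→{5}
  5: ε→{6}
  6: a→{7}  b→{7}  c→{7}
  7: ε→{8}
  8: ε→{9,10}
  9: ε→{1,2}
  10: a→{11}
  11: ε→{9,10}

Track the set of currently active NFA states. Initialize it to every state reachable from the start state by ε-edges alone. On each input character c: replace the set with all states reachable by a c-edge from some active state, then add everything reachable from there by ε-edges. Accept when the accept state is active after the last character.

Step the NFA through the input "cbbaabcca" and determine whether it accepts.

S₀ = ε-closure({0}) = {0,1,2}
'c' @ 1: {3,4}
'b' @ 2: {}  — state set empty
rest 'baabcca' ignored (set empty)
after full input: {}  (accept=1 not in)

Answer: REJECT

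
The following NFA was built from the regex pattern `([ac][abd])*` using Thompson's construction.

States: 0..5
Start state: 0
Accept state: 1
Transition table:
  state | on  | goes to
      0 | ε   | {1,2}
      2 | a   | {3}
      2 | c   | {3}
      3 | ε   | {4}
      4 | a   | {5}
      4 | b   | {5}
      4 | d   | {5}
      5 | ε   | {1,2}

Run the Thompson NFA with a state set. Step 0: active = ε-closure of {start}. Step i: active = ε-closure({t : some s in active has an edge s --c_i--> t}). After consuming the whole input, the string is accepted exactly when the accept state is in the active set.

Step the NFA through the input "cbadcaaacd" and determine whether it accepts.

Answer: ACCEPT

Derivation:
initial (ε-close {0}): {0,1,2}
'c' @ 1: {3,4}
'b' @ 2: {1,2,5}  (accept∈set)
'a' @ 3: {3,4}
'd' @ 4: {1,2,5}  (accept∈set)
'c' @ 5: {3,4}
'a' @ 6: {1,2,5}  (accept∈set)
'a' @ 7: {3,4}
'a' @ 8: {1,2,5}  (accept∈set)
'c' @ 9: {3,4}
'd' @ 10: {1,2,5}  (accept∈set)
end set {1,2,5} — state 1 in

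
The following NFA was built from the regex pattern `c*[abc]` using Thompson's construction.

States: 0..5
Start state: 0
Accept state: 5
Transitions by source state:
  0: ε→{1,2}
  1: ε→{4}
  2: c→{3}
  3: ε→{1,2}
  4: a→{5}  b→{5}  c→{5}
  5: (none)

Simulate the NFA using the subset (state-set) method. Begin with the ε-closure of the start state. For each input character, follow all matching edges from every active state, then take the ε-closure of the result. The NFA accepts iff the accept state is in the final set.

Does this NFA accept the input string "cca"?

S₀ = ε-closure({0}) = {0,1,2,4}
'c' @ 1: {1,2,3,4,5}  ✓accept
'c' @ 2: {1,2,3,4,5}  ✓accept
'a' @ 3: {5}  ✓accept
after full input: {5}  (accept=5 in)

Answer: ACCEPT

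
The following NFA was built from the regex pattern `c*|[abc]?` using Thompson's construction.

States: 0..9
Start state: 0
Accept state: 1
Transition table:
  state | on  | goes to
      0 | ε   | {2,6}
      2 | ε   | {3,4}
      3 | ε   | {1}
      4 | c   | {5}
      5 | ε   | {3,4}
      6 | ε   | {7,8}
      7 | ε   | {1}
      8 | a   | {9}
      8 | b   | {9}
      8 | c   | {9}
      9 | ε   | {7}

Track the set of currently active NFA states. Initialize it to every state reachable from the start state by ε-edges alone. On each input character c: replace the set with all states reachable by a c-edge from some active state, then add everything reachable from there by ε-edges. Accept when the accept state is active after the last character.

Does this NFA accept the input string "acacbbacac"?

Answer: REJECT

Steps:
start: ε-closure({0}) = {0,1,2,3,4,6,7,8}
'a' @ 1: {1,7,9}  (accept∈set)
'c' @ 2: {}  — no active states
rest 'acbbacac' ignored (set empty)
after full input: {}  (accept=1 not in)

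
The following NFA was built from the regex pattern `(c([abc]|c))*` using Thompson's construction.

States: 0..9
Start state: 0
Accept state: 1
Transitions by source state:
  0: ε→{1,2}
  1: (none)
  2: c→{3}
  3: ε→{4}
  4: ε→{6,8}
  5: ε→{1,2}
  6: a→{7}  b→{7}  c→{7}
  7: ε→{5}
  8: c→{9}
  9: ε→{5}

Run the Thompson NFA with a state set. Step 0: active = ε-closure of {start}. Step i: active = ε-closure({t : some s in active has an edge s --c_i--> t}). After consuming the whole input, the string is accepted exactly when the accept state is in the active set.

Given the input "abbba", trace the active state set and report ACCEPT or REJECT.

start: ε-closure({0}) = {0,1,2}
'a' @ 1: {}  — dead — no transitions
rest 'bbba' ignored (set empty)
end set {} — state 1 not in

Answer: REJECT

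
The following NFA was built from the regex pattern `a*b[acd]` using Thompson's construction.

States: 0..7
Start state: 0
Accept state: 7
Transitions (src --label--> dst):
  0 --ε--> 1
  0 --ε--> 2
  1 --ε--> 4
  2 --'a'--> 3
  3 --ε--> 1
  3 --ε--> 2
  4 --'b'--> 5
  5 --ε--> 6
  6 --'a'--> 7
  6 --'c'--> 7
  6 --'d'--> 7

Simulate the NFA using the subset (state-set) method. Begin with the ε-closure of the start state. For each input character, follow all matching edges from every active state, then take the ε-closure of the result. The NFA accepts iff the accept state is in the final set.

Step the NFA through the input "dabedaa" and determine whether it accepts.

Answer: REJECT

Trace:
S₀ = ε-closure({0}) = {0,1,2,4}
'd' @ 1: {}  — state set empty
rest 'abedaa' ignored (set empty)
end set {} — state 7 not in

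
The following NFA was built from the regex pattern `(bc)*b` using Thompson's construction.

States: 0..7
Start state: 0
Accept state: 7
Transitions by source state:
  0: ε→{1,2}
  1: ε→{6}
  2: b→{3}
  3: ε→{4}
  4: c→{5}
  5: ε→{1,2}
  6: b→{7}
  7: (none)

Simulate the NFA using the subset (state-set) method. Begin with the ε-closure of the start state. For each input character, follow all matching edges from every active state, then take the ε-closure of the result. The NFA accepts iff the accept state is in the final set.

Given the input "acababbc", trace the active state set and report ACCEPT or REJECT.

S₀ = ε-closure({0}) = {0,1,2,6}
'a' @ 1: {}  — no active states
rest 'cababbc' ignored (set empty)
final: {}; accept 7 not in set

Answer: REJECT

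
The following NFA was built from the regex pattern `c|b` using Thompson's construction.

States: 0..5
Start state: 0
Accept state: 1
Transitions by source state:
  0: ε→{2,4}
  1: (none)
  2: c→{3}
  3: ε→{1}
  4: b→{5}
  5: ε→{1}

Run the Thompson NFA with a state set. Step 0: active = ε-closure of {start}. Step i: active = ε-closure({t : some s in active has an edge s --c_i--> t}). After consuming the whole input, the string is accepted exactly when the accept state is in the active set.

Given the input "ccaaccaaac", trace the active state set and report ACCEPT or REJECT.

S₀ = ε-closure({0}) = {0,2,4}
'c' @ 1: {1,3}  ✓accept
'c' @ 2: {}  — state set empty
rest 'aaccaaac' ignored (set empty)
end set {} — state 1 not in

Answer: REJECT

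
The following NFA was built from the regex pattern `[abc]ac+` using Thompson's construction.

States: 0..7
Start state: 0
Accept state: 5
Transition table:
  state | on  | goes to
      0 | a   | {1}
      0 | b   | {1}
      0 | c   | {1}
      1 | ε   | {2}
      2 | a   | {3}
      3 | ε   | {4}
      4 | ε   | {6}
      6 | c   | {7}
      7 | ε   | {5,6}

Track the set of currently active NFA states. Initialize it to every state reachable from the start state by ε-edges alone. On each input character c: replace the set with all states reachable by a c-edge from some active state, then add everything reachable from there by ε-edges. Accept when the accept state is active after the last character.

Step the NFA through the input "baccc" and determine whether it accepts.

Answer: ACCEPT

Derivation:
initial (ε-close {0}): {0}
'b' @ 1: {1,2}
'a' @ 2: {3,4,6}
'c' @ 3: {5,6,7}  ✓accept
'c' @ 4: {5,6,7}  ✓accept
'c' @ 5: {5,6,7}  ✓accept
final: {5,6,7}; accept 5 in set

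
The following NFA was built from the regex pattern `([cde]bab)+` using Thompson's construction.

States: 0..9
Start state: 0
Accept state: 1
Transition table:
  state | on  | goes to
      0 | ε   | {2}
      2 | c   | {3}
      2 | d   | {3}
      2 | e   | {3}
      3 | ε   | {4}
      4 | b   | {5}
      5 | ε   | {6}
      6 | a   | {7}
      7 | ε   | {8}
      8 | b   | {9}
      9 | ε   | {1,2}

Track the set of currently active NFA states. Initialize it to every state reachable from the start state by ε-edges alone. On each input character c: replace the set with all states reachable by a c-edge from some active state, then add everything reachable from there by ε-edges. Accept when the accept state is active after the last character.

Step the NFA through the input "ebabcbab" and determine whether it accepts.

initial (ε-close {0}): {0,2}
'e' @ 1: {3,4}
'b' @ 2: {5,6}
'a' @ 3: {7,8}
'b' @ 4: {1,2,9}  ✓accept
'c' @ 5: {3,4}
'b' @ 6: {5,6}
'a' @ 7: {7,8}
'b' @ 8: {1,2,9}  ✓accept
after full input: {1,2,9}  (accept=1 in)

Answer: ACCEPT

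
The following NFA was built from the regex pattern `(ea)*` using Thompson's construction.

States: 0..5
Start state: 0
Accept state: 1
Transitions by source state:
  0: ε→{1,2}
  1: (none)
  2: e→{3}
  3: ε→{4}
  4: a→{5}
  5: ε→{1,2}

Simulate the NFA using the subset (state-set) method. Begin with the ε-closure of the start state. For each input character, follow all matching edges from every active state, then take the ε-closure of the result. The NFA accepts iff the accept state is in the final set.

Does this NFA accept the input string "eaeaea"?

start: ε-closure({0}) = {0,1,2}
'e' @ 1: {3,4}
'a' @ 2: {1,2,5}  ✓accept
'e' @ 3: {3,4}
'a' @ 4: {1,2,5}  ✓accept
'e' @ 5: {3,4}
'a' @ 6: {1,2,5}  ✓accept
final: {1,2,5}; accept 1 in set

Answer: ACCEPT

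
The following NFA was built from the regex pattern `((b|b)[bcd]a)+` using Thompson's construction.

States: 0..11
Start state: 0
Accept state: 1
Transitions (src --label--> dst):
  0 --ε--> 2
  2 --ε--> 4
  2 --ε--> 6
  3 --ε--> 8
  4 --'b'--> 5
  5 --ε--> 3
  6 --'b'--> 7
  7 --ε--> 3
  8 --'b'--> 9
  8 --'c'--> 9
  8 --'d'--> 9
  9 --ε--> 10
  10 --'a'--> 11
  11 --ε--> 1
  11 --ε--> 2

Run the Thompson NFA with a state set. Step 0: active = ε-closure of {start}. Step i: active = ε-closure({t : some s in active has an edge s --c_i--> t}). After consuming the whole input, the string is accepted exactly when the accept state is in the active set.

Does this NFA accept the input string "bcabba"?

Answer: ACCEPT

Derivation:
start: ε-closure({0}) = {0,2,4,6}
'b' @ 1: {3,5,7,8}
'c' @ 2: {9,10}
'a' @ 3: {1,2,4,6,11}  (accept∈set)
'b' @ 4: {3,5,7,8}
'b' @ 5: {9,10}
'a' @ 6: {1,2,4,6,11}  (accept∈set)
final: {1,2,4,6,11}; accept 1 in set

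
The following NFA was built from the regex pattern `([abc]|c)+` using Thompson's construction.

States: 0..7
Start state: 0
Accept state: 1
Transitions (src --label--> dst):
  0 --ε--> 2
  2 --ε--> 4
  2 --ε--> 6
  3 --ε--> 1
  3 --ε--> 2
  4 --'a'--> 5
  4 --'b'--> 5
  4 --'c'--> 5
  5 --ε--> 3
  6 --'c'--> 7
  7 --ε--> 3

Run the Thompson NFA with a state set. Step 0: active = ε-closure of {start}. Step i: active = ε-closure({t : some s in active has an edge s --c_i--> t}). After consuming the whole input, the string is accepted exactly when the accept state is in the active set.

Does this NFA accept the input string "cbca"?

Answer: ACCEPT

Trace:
start: ε-closure({0}) = {0,2,4,6}
'c' @ 1: {1,2,3,4,5,6,7}  (accept∈set)
'b' @ 2: {1,2,3,4,5,6}  (accept∈set)
'c' @ 3: {1,2,3,4,5,6,7}  (accept∈set)
'a' @ 4: {1,2,3,4,5,6}  (accept∈set)
end set {1,2,3,4,5,6} — state 1 in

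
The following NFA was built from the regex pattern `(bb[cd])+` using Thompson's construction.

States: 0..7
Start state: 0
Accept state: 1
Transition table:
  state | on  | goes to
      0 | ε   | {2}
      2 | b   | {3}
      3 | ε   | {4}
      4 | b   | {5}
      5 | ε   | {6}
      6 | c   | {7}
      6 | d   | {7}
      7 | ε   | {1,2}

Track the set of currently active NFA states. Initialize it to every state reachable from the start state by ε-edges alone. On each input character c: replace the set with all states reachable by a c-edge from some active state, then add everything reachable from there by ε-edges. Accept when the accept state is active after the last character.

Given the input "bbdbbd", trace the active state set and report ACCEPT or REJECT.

Answer: ACCEPT

Trace:
start: ε-closure({0}) = {0,2}
'b' @ 1: {3,4}
'b' @ 2: {5,6}
'd' @ 3: {1,2,7}  (accept∈set)
'b' @ 4: {3,4}
'b' @ 5: {5,6}
'd' @ 6: {1,2,7}  (accept∈set)
end set {1,2,7} — state 1 in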